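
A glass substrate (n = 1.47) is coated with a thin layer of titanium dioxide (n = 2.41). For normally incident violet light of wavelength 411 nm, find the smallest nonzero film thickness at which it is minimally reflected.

Top surface (1.0 → 2.41): reflection off a higher-index medium gives a half-wave phase shift.
Ray reflecting at the bottom interface goes from n = 2.41 toward n = 1.47: no phase shift.
Exactly one π shift → a net half-wave offset.
With one net inversion, destructive interference in reflection requires 2 n t = m λ.
Minimum nonzero at m = 1: t = λ / (2 n) = 411 / (2 × 2.41) = 85.3 nm.

85.3 nm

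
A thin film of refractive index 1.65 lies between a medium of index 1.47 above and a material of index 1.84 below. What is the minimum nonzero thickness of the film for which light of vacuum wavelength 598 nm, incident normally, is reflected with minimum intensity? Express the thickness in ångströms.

906 Å

Top surface (1.47 → 1.65): reflection off a higher-index medium gives a half-wave phase shift.
Bottom surface (1.65 → 1.84): reflection off a higher-index medium gives a half-wave phase shift.
The two reflections carry the same phase change, so no net offset.
So the condition for destructive reflection is 2 n t = (m + ½) λ.
Minimum at m = 0: t = λ / (4 n) = 598 / (4 × 1.65) = 90.6 nm.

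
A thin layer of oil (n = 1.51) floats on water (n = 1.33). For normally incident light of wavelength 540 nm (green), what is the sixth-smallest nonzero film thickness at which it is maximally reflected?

Top surface (1.0 → 1.51): reflection off a higher-index medium gives a half-wave phase shift.
Ray reflecting at the bottom interface goes from n = 1.51 toward n = 1.33: no phase shift.
The two reflections differ by half a wavelength.
With one net inversion, constructive interference in reflection requires 2 n t = (m + ½) λ.
The sixth-smallest nonzero thickness corresponds to m = 5: t = (m + ½) λ / (2 n) = 5.50 × 540 / (2 × 1.51) = 983 nm.

983 nm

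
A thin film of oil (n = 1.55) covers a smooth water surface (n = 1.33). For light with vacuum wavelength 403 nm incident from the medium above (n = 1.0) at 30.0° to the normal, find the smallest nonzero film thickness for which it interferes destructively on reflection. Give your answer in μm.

0.137 μm

Ray reflecting at the top interface goes from n = 1.0 toward n = 1.55: a half-wave phase shift.
At the lower boundary (n = 1.55 to n = 1.33) the reflected ray undergoes no phase shift.
The two reflections differ by half a wavelength.
For dark reflection here: 2 n t cos θ_r = m λ.
Snell's law: 1.0 sin 30.0° = 1.55 sin θ_r → sin θ_r = 0.323, cos θ_r = 0.947.
Minimum nonzero at m = 1: t = λ / (2 n cos θ_r) = 403 / (2 × 1.55 × 0.947) = 137 nm.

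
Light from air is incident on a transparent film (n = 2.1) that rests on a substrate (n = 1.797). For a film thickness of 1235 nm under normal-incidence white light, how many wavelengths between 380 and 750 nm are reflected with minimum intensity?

At the upper boundary (n = 1.0 to n = 2.1) the reflected ray undergoes a half-wave phase shift.
Ray reflecting at the bottom interface goes from n = 2.1 toward n = 1.797: no phase shift.
The two reflections differ by half a wavelength.
With one net inversion, destructive interference in reflection requires 2 n t = m λ.
λ = 2 n t / m = 5187 / m nm.
m=6: 865 nm (IR); m=7: 741 nm (visible); m=8: 648 nm (visible); m=9: 576 nm (visible); m=10: 519 nm (visible); m=11: 472 nm (visible); m=12: 432 nm (visible); m=13: 399 nm (visible); m=14: 371 nm (UV).

7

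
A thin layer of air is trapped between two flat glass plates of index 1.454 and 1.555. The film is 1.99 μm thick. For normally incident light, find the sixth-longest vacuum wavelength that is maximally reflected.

724 nm

Ray reflecting at the top interface goes from n = 1.454 toward n = 1.0: no phase shift.
At the lower boundary (n = 1.0 to n = 1.555) the reflected ray undergoes a half-wave phase shift.
The two reflections differ by half a wavelength.
For maximum reflection here: 2 n t = (m + ½) λ.
λ = 2 n t / (m + ½). The sixth-longest wavelength is m = 5: λ = 2 × 1.0 × 1990 / 5.50 = 724 nm.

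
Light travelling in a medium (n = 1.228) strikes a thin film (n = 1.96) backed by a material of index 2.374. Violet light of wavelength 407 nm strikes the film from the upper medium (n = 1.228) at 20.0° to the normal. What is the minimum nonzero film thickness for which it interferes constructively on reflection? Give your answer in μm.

0.106 μm

At the upper boundary (n = 1.228 to n = 1.96) the reflected ray undergoes a half-wave phase shift.
At the lower boundary (n = 1.96 to n = 2.374) the reflected ray undergoes a half-wave phase shift.
The two reflections carry the same phase change, so no net offset.
So the condition for constructive reflection is 2 n t cos θ_r = m λ.
Snell's law: 1.228 sin 20.0° = 1.96 sin θ_r → sin θ_r = 0.214, cos θ_r = 0.977.
Minimum nonzero at m = 1: t = λ / (2 n cos θ_r) = 407 / (2 × 1.96 × 0.977) = 106 nm.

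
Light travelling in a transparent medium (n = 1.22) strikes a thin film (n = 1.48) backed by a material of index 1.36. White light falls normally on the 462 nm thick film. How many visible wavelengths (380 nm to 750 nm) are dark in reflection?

2

At the upper boundary (n = 1.22 to n = 1.48) the reflected ray undergoes a half-wave phase shift.
Ray reflecting at the bottom interface goes from n = 1.48 toward n = 1.36: no phase shift.
The two reflections differ by half a wavelength.
For weak reflection here: 2 n t = m λ.
λ = 2 n t / m = 1368 / m nm.
m=1: 1368 nm (IR); m=2: 684 nm (visible); m=3: 456 nm (visible); m=4: 342 nm (UV).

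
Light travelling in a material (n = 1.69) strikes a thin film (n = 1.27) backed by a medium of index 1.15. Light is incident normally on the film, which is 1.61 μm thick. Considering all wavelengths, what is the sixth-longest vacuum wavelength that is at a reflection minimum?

Ray reflecting at the top interface goes from n = 1.69 toward n = 1.27: no phase shift.
Bottom surface (1.27 → 1.15): reflection off a lower-index medium gives no phase shift.
Zero or two π shifts → no net half-wave offset.
So the condition for destructive reflection is 2 n t = (m + ½) λ.
λ = 2 n t / (m + ½). The sixth-longest wavelength is m = 5: λ = 2 × 1.27 × 1610 / 5.50 = 744 nm.

744 nm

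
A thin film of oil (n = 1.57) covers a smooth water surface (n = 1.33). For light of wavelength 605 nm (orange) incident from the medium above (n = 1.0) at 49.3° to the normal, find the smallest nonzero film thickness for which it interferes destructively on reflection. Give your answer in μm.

At the upper boundary (n = 1.0 to n = 1.57) the reflected ray undergoes a half-wave phase shift.
Bottom surface (1.57 → 1.33): reflection off a lower-index medium gives no phase shift.
Net: one phase inversion between the two reflected rays.
With one net inversion, destructive interference in reflection requires 2 n t cos θ_r = m λ.
Snell's law: 1.0 sin 49.3° = 1.57 sin θ_r → sin θ_r = 0.483, cos θ_r = 0.876.
Minimum nonzero at m = 1: t = λ / (2 n cos θ_r) = 605 / (2 × 1.57 × 0.876) = 220 nm.

0.220 μm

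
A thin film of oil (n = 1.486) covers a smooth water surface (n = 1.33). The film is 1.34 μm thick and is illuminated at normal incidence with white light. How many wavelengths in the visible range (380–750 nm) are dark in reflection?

At the upper boundary (n = 1.0 to n = 1.486) the reflected ray undergoes a half-wave phase shift.
At the lower boundary (n = 1.486 to n = 1.33) the reflected ray undergoes no phase shift.
Net: one phase inversion between the two reflected rays.
With one net inversion, destructive interference in reflection requires 2 n t = m λ.
λ = 2 n t / m = 3982 / m nm.
m=5: 796 nm (IR); m=6: 664 nm (visible); m=7: 569 nm (visible); m=8: 498 nm (visible); m=9: 442 nm (visible); m=10: 398 nm (visible); m=11: 362 nm (UV).

5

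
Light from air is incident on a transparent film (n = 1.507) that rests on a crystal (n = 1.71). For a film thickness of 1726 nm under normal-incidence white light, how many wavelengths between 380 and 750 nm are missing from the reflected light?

Ray reflecting at the top interface goes from n = 1.0 toward n = 1.507: a half-wave phase shift.
Bottom surface (1.507 → 1.71): reflection off a higher-index medium gives a half-wave phase shift.
Zero or two π shifts → no net half-wave offset.
With no net inversion, destructive interference in reflection requires 2 n t = (m + ½) λ.
λ = 2 n t / (m + ½) = 5202 / (m + ½) nm.
m=6: 800 nm (IR); m=7: 694 nm (visible); m=8: 612 nm (visible); m=9: 548 nm (visible); m=10: 495 nm (visible); m=11: 452 nm (visible); m=12: 416 nm (visible); m=13: 385 nm (visible); m=14: 359 nm (UV).

7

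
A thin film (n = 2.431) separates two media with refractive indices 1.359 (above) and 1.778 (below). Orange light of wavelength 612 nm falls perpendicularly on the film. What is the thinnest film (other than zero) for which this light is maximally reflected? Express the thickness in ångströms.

629 Å

Ray reflecting at the top interface goes from n = 1.359 toward n = 2.431: a half-wave phase shift.
At the lower boundary (n = 2.431 to n = 1.778) the reflected ray undergoes no phase shift.
The two reflections differ by half a wavelength.
With one net inversion, constructive interference in reflection requires 2 n t = (m + ½) λ.
Minimum at m = 0: t = λ / (4 n) = 612 / (4 × 2.431) = 62.9 nm.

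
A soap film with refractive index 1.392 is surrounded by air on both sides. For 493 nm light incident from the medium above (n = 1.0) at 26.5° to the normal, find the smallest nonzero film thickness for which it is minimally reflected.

Top surface (1.0 → 1.392): reflection off a higher-index medium gives a half-wave phase shift.
At the lower boundary (n = 1.392 to n = 1.0) the reflected ray undergoes no phase shift.
Exactly one π shift → a net half-wave offset.
With one net inversion, destructive interference in reflection requires 2 n t cos θ_r = m λ.
Snell's law: 1.0 sin 26.5° = 1.392 sin θ_r → sin θ_r = 0.321, cos θ_r = 0.947.
Minimum nonzero at m = 1: t = λ / (2 n cos θ_r) = 493 / (2 × 1.392 × 0.947) = 187 nm.

187 nm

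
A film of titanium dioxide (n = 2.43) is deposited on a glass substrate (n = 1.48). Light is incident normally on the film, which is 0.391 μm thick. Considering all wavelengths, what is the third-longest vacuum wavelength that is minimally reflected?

Ray reflecting at the top interface goes from n = 1.0 toward n = 2.43: a half-wave phase shift.
At the lower boundary (n = 2.43 to n = 1.48) the reflected ray undergoes no phase shift.
Exactly one π shift → a net half-wave offset.
So the condition for destructive reflection is 2 n t = m λ.
λ = 2 n t / m. The third-longest wavelength is m = 3: λ = 2 × 2.43 × 391 / 3.00 = 633 nm.

633 nm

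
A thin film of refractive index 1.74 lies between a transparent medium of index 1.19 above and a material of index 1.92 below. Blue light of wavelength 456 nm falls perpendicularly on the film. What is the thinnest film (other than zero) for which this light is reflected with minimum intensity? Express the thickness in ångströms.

Ray reflecting at the top interface goes from n = 1.19 toward n = 1.74: a half-wave phase shift.
At the lower boundary (n = 1.74 to n = 1.92) the reflected ray undergoes a half-wave phase shift.
The two reflections carry the same phase change, so no net offset.
For minimum reflection here: 2 n t = (m + ½) λ.
Minimum at m = 0: t = λ / (4 n) = 456 / (4 × 1.74) = 65.5 nm.

655 Å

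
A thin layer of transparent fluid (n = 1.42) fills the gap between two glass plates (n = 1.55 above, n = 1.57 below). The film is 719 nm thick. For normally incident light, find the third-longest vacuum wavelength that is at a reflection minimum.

681 nm

Ray reflecting at the top interface goes from n = 1.55 toward n = 1.42: no phase shift.
Bottom surface (1.42 → 1.57): reflection off a higher-index medium gives a half-wave phase shift.
Net: one phase inversion between the two reflected rays.
So the condition for destructive reflection is 2 n t = m λ.
λ = 2 n t / m. The third-longest wavelength is m = 3: λ = 2 × 1.42 × 719 / 3.00 = 681 nm.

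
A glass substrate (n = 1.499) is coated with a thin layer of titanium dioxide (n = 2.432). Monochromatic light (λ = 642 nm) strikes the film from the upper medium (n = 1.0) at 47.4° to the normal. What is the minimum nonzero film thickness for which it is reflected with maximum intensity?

Ray reflecting at the top interface goes from n = 1.0 toward n = 2.432: a half-wave phase shift.
At the lower boundary (n = 2.432 to n = 1.499) the reflected ray undergoes no phase shift.
Net: one phase inversion between the two reflected rays.
With one net inversion, constructive interference in reflection requires 2 n t cos θ_r = (m + ½) λ.
Snell's law: 1.0 sin 47.4° = 2.432 sin θ_r → sin θ_r = 0.303, cos θ_r = 0.953.
Minimum at m = 0: t = λ / (4 n cos θ_r) = 642 / (4 × 2.432 × 0.953) = 69.2 nm.

69.2 nm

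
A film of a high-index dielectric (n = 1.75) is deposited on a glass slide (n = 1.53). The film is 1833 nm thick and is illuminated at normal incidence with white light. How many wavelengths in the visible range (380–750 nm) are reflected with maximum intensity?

Ray reflecting at the top interface goes from n = 1.0 toward n = 1.75: a half-wave phase shift.
Bottom surface (1.75 → 1.53): reflection off a lower-index medium gives no phase shift.
Exactly one π shift → a net half-wave offset.
So the condition for constructive reflection is 2 n t = (m + ½) λ.
λ = 2 n t / (m + ½) = 6416 / (m + ½) nm.
m=8: 755 nm (IR); m=9: 675 nm (visible); m=10: 611 nm (visible); m=11: 558 nm (visible); m=12: 513 nm (visible); m=13: 475 nm (visible); m=14: 442 nm (visible); m=15: 414 nm (visible); m=16: 389 nm (visible); m=17: 367 nm (UV).

8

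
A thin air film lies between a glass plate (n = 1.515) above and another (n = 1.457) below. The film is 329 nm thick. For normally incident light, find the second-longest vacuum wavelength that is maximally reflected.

439 nm

At the upper boundary (n = 1.515 to n = 1.0) the reflected ray undergoes no phase shift.
Ray reflecting at the bottom interface goes from n = 1.0 toward n = 1.457: a half-wave phase shift.
The two reflections differ by half a wavelength.
For strong reflection here: 2 n t = (m + ½) λ.
λ = 2 n t / (m + ½). The second-longest wavelength is m = 1: λ = 2 × 1.0 × 329 / 1.50 = 439 nm.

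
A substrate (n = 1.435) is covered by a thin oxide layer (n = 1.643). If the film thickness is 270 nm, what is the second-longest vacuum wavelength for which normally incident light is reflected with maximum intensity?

At the upper boundary (n = 1.0 to n = 1.643) the reflected ray undergoes a half-wave phase shift.
At the lower boundary (n = 1.643 to n = 1.435) the reflected ray undergoes no phase shift.
Exactly one π shift → a net half-wave offset.
For strong reflection here: 2 n t = (m + ½) λ.
λ = 2 n t / (m + ½). The second-longest wavelength is m = 1: λ = 2 × 1.643 × 270 / 1.50 = 591 nm.

591 nm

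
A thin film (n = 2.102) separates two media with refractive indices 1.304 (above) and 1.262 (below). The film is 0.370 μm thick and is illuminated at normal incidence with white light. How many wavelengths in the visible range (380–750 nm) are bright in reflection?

Top surface (1.304 → 2.102): reflection off a higher-index medium gives a half-wave phase shift.
At the lower boundary (n = 2.102 to n = 1.262) the reflected ray undergoes no phase shift.
Exactly one π shift → a net half-wave offset.
With one net inversion, constructive interference in reflection requires 2 n t = (m + ½) λ.
λ = 2 n t / (m + ½) = 1555 / (m + ½) nm.
m=1: 1037 nm (IR); m=2: 622 nm (visible); m=3: 444 nm (visible); m=4: 346 nm (UV).

2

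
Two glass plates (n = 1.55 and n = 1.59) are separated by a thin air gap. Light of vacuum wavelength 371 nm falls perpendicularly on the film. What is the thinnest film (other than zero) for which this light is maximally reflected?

92.8 nm

Top surface (1.55 → 1.0): reflection off a lower-index medium gives no phase shift.
At the lower boundary (n = 1.0 to n = 1.59) the reflected ray undergoes a half-wave phase shift.
The two reflections differ by half a wavelength.
So the condition for constructive reflection is 2 n t = (m + ½) λ.
Minimum at m = 0: t = λ / (4 n) = 371 / (4 × 1.0) = 92.8 nm.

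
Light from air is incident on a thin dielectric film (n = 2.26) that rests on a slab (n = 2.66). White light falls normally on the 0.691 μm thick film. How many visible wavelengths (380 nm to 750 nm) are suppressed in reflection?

4

At the upper boundary (n = 1.0 to n = 2.26) the reflected ray undergoes a half-wave phase shift.
Bottom surface (2.26 → 2.66): reflection off a higher-index medium gives a half-wave phase shift.
Net: no relative phase inversion (both shifts match).
For weak reflection here: 2 n t = (m + ½) λ.
λ = 2 n t / (m + ½) = 3123 / (m + ½) nm.
m=3: 892 nm (IR); m=4: 694 nm (visible); m=5: 568 nm (visible); m=6: 481 nm (visible); m=7: 416 nm (visible); m=8: 367 nm (UV).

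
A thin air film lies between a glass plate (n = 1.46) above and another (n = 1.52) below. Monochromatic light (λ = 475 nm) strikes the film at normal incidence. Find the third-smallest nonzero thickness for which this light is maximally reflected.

594 nm

At the upper boundary (n = 1.46 to n = 1.0) the reflected ray undergoes no phase shift.
Bottom surface (1.0 → 1.52): reflection off a higher-index medium gives a half-wave phase shift.
Exactly one π shift → a net half-wave offset.
So the condition for constructive reflection is 2 n t = (m + ½) λ.
The third-smallest nonzero thickness corresponds to m = 2: t = (m + ½) λ / (2 n) = 2.50 × 475 / (2 × 1.0) = 594 nm.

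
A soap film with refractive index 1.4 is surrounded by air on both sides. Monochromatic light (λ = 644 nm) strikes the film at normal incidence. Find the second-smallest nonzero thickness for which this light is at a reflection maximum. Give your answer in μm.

0.345 μm

At the upper boundary (n = 1.0 to n = 1.4) the reflected ray undergoes a half-wave phase shift.
Ray reflecting at the bottom interface goes from n = 1.4 toward n = 1.0: no phase shift.
Exactly one π shift → a net half-wave offset.
For bright reflection here: 2 n t = (m + ½) λ.
The second-smallest nonzero thickness corresponds to m = 1: t = (m + ½) λ / (2 n) = 1.50 × 644 / (2 × 1.4) = 345 nm.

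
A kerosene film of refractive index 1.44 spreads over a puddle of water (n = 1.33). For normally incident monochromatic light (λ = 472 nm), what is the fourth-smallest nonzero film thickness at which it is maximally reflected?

Ray reflecting at the top interface goes from n = 1.0 toward n = 1.44: a half-wave phase shift.
Ray reflecting at the bottom interface goes from n = 1.44 toward n = 1.33: no phase shift.
The two reflections differ by half a wavelength.
With one net inversion, constructive interference in reflection requires 2 n t = (m + ½) λ.
The fourth-smallest nonzero thickness corresponds to m = 3: t = (m + ½) λ / (2 n) = 3.50 × 472 / (2 × 1.44) = 574 nm.

574 nm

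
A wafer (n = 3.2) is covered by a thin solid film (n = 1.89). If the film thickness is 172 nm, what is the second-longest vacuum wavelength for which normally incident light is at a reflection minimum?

433 nm

Top surface (1.0 → 1.89): reflection off a higher-index medium gives a half-wave phase shift.
At the lower boundary (n = 1.89 to n = 3.2) the reflected ray undergoes a half-wave phase shift.
Net: no relative phase inversion (both shifts match).
With no net inversion, destructive interference in reflection requires 2 n t = (m + ½) λ.
λ = 2 n t / (m + ½). The second-longest wavelength is m = 1: λ = 2 × 1.89 × 172 / 1.50 = 433 nm.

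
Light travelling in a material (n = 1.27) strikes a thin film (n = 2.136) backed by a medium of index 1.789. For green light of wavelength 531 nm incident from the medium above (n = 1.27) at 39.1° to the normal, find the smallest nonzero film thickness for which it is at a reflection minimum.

Top surface (1.27 → 2.136): reflection off a higher-index medium gives a half-wave phase shift.
Bottom surface (2.136 → 1.789): reflection off a lower-index medium gives no phase shift.
Net: one phase inversion between the two reflected rays.
For weak reflection here: 2 n t cos θ_r = m λ.
Snell's law: 1.27 sin 39.1° = 2.136 sin θ_r → sin θ_r = 0.375, cos θ_r = 0.927.
Minimum nonzero at m = 1: t = λ / (2 n cos θ_r) = 531 / (2 × 2.136 × 0.927) = 134 nm.

134 nm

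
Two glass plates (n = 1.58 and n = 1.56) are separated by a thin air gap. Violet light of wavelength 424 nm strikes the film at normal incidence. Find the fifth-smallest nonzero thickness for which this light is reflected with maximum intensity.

954 nm

Top surface (1.58 → 1.0): reflection off a lower-index medium gives no phase shift.
Ray reflecting at the bottom interface goes from n = 1.0 toward n = 1.56: a half-wave phase shift.
Exactly one π shift → a net half-wave offset.
For maximum reflection here: 2 n t = (m + ½) λ.
The fifth-smallest nonzero thickness corresponds to m = 4: t = (m + ½) λ / (2 n) = 4.50 × 424 / (2 × 1.0) = 954 nm.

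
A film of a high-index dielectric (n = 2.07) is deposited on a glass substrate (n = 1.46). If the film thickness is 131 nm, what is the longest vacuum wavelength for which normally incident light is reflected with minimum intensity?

Ray reflecting at the top interface goes from n = 1.0 toward n = 2.07: a half-wave phase shift.
At the lower boundary (n = 2.07 to n = 1.46) the reflected ray undergoes no phase shift.
Net: one phase inversion between the two reflected rays.
For minimum reflection here: 2 n t = m λ.
λ = 2 n t / m. The longest wavelength is m = 1: λ = 2 × 2.07 × 131 / 1.00 = 542 nm.

542 nm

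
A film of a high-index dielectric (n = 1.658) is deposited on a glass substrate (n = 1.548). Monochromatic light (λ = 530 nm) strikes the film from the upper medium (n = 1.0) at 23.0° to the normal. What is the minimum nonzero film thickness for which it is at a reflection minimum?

At the upper boundary (n = 1.0 to n = 1.658) the reflected ray undergoes a half-wave phase shift.
Ray reflecting at the bottom interface goes from n = 1.658 toward n = 1.548: no phase shift.
The two reflections differ by half a wavelength.
With one net inversion, destructive interference in reflection requires 2 n t cos θ_r = m λ.
Snell's law: 1.0 sin 23.0° = 1.658 sin θ_r → sin θ_r = 0.236, cos θ_r = 0.972.
Minimum nonzero at m = 1: t = λ / (2 n cos θ_r) = 530 / (2 × 1.658 × 0.972) = 164 nm.

164 nm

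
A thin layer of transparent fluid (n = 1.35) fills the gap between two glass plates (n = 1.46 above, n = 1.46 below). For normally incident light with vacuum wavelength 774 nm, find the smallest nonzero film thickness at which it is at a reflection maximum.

143 nm

At the upper boundary (n = 1.46 to n = 1.35) the reflected ray undergoes no phase shift.
At the lower boundary (n = 1.35 to n = 1.46) the reflected ray undergoes a half-wave phase shift.
Exactly one π shift → a net half-wave offset.
For bright reflection here: 2 n t = (m + ½) λ.
Minimum at m = 0: t = λ / (4 n) = 774 / (4 × 1.35) = 143 nm.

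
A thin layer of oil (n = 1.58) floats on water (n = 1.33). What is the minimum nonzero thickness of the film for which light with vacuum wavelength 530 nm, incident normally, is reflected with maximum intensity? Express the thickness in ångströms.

839 Å

At the upper boundary (n = 1.0 to n = 1.58) the reflected ray undergoes a half-wave phase shift.
Ray reflecting at the bottom interface goes from n = 1.58 toward n = 1.33: no phase shift.
Exactly one π shift → a net half-wave offset.
For maximum reflection here: 2 n t = (m + ½) λ.
Minimum at m = 0: t = λ / (4 n) = 530 / (4 × 1.58) = 83.9 nm.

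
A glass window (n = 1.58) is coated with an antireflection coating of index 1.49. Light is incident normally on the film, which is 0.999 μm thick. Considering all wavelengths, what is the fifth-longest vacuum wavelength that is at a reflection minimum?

662 nm

Ray reflecting at the top interface goes from n = 1.0 toward n = 1.49: a half-wave phase shift.
Ray reflecting at the bottom interface goes from n = 1.49 toward n = 1.58: a half-wave phase shift.
The two reflections carry the same phase change, so no net offset.
So the condition for destructive reflection is 2 n t = (m + ½) λ.
λ = 2 n t / (m + ½). The fifth-longest wavelength is m = 4: λ = 2 × 1.49 × 999 / 4.50 = 662 nm.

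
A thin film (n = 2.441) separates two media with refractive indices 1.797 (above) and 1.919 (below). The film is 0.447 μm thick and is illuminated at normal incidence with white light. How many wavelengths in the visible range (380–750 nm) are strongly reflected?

Ray reflecting at the top interface goes from n = 1.797 toward n = 2.441: a half-wave phase shift.
Ray reflecting at the bottom interface goes from n = 2.441 toward n = 1.919: no phase shift.
The two reflections differ by half a wavelength.
With one net inversion, constructive interference in reflection requires 2 n t = (m + ½) λ.
λ = 2 n t / (m + ½) = 2182 / (m + ½) nm.
m=2: 873 nm (IR); m=3: 624 nm (visible); m=4: 485 nm (visible); m=5: 397 nm (visible); m=6: 336 nm (UV).

3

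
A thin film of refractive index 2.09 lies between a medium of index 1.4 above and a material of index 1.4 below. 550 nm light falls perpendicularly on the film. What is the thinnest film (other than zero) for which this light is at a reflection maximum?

Top surface (1.4 → 2.09): reflection off a higher-index medium gives a half-wave phase shift.
Bottom surface (2.09 → 1.4): reflection off a lower-index medium gives no phase shift.
Net: one phase inversion between the two reflected rays.
For maximum reflection here: 2 n t = (m + ½) λ.
Minimum at m = 0: t = λ / (4 n) = 550 / (4 × 2.09) = 65.8 nm.

65.8 nm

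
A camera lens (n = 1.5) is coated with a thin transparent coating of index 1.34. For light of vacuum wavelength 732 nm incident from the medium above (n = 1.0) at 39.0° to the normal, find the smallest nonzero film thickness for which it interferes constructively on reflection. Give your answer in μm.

Ray reflecting at the top interface goes from n = 1.0 toward n = 1.34: a half-wave phase shift.
Bottom surface (1.34 → 1.5): reflection off a higher-index medium gives a half-wave phase shift.
Zero or two π shifts → no net half-wave offset.
With no net inversion, constructive interference in reflection requires 2 n t cos θ_r = m λ.
Snell's law: 1.0 sin 39.0° = 1.34 sin θ_r → sin θ_r = 0.470, cos θ_r = 0.883.
Minimum nonzero at m = 1: t = λ / (2 n cos θ_r) = 732 / (2 × 1.34 × 0.883) = 309 nm.

0.309 μm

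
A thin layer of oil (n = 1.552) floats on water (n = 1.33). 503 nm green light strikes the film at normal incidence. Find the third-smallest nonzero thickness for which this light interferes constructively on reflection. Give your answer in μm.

Top surface (1.0 → 1.552): reflection off a higher-index medium gives a half-wave phase shift.
Ray reflecting at the bottom interface goes from n = 1.552 toward n = 1.33: no phase shift.
Net: one phase inversion between the two reflected rays.
For bright reflection here: 2 n t = (m + ½) λ.
The third-smallest nonzero thickness corresponds to m = 2: t = (m + ½) λ / (2 n) = 2.50 × 503 / (2 × 1.552) = 405 nm.

0.405 μm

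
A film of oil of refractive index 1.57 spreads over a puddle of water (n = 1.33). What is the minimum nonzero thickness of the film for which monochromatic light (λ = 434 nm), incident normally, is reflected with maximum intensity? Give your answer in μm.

Ray reflecting at the top interface goes from n = 1.0 toward n = 1.57: a half-wave phase shift.
Ray reflecting at the bottom interface goes from n = 1.57 toward n = 1.33: no phase shift.
The two reflections differ by half a wavelength.
So the condition for constructive reflection is 2 n t = (m + ½) λ.
Minimum at m = 0: t = λ / (4 n) = 434 / (4 × 1.57) = 69.1 nm.

0.0691 μm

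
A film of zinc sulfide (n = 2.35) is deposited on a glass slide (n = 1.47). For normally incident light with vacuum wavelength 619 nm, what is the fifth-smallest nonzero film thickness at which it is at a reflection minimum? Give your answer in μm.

Ray reflecting at the top interface goes from n = 1.0 toward n = 2.35: a half-wave phase shift.
Bottom surface (2.35 → 1.47): reflection off a lower-index medium gives no phase shift.
Net: one phase inversion between the two reflected rays.
With one net inversion, destructive interference in reflection requires 2 n t = m λ.
The fifth-smallest nonzero thickness corresponds to m = 5: t = m λ / (2 n) = 5.00 × 619 / (2 × 2.35) = 659 nm.

0.659 μm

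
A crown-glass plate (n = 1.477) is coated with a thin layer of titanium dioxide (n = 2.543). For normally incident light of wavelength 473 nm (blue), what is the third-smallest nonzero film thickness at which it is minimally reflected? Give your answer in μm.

0.279 μm

At the upper boundary (n = 1.0 to n = 2.543) the reflected ray undergoes a half-wave phase shift.
Ray reflecting at the bottom interface goes from n = 2.543 toward n = 1.477: no phase shift.
The two reflections differ by half a wavelength.
With one net inversion, destructive interference in reflection requires 2 n t = m λ.
The third-smallest nonzero thickness corresponds to m = 3: t = m λ / (2 n) = 3.00 × 473 / (2 × 2.543) = 279 nm.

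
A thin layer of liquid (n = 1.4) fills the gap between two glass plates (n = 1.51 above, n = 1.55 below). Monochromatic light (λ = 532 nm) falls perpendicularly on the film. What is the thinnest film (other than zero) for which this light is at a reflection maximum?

95.0 nm

At the upper boundary (n = 1.51 to n = 1.4) the reflected ray undergoes no phase shift.
At the lower boundary (n = 1.4 to n = 1.55) the reflected ray undergoes a half-wave phase shift.
Net: one phase inversion between the two reflected rays.
So the condition for constructive reflection is 2 n t = (m + ½) λ.
Minimum at m = 0: t = λ / (4 n) = 532 / (4 × 1.4) = 95.0 nm.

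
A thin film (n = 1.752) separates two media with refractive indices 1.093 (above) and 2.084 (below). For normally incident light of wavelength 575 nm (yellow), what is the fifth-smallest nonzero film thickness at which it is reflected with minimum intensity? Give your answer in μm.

Top surface (1.093 → 1.752): reflection off a higher-index medium gives a half-wave phase shift.
Ray reflecting at the bottom interface goes from n = 1.752 toward n = 2.084: a half-wave phase shift.
The two reflections carry the same phase change, so no net offset.
So the condition for destructive reflection is 2 n t = (m + ½) λ.
The fifth-smallest nonzero thickness corresponds to m = 4: t = (m + ½) λ / (2 n) = 4.50 × 575 / (2 × 1.752) = 738 nm.

0.738 μm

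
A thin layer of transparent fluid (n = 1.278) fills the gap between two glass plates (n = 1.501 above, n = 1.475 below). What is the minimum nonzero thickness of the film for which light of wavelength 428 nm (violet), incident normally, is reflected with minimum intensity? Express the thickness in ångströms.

Top surface (1.501 → 1.278): reflection off a lower-index medium gives no phase shift.
At the lower boundary (n = 1.278 to n = 1.475) the reflected ray undergoes a half-wave phase shift.
Exactly one π shift → a net half-wave offset.
For dark reflection here: 2 n t = m λ.
Minimum nonzero at m = 1: t = λ / (2 n) = 428 / (2 × 1.278) = 167 nm.

1674 Å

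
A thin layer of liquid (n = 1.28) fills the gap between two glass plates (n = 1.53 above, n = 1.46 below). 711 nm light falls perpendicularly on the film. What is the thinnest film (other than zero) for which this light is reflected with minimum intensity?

At the upper boundary (n = 1.53 to n = 1.28) the reflected ray undergoes no phase shift.
Bottom surface (1.28 → 1.46): reflection off a higher-index medium gives a half-wave phase shift.
Net: one phase inversion between the two reflected rays.
For dark reflection here: 2 n t = m λ.
Minimum nonzero at m = 1: t = λ / (2 n) = 711 / (2 × 1.28) = 278 nm.

278 nm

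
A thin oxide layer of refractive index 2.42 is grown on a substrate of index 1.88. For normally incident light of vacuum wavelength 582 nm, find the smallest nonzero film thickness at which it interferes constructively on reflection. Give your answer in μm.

At the upper boundary (n = 1.0 to n = 2.42) the reflected ray undergoes a half-wave phase shift.
At the lower boundary (n = 2.42 to n = 1.88) the reflected ray undergoes no phase shift.
The two reflections differ by half a wavelength.
So the condition for constructive reflection is 2 n t = (m + ½) λ.
Minimum at m = 0: t = λ / (4 n) = 582 / (4 × 2.42) = 60.1 nm.

0.0601 μm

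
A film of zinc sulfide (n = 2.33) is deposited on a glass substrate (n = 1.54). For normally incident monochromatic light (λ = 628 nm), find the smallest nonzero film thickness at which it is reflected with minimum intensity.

135 nm

At the upper boundary (n = 1.0 to n = 2.33) the reflected ray undergoes a half-wave phase shift.
Bottom surface (2.33 → 1.54): reflection off a lower-index medium gives no phase shift.
Exactly one π shift → a net half-wave offset.
With one net inversion, destructive interference in reflection requires 2 n t = m λ.
Minimum nonzero at m = 1: t = λ / (2 n) = 628 / (2 × 2.33) = 135 nm.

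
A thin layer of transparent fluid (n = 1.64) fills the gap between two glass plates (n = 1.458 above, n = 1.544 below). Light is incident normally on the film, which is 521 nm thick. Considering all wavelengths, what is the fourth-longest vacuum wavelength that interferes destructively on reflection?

427 nm

Ray reflecting at the top interface goes from n = 1.458 toward n = 1.64: a half-wave phase shift.
Ray reflecting at the bottom interface goes from n = 1.64 toward n = 1.544: no phase shift.
The two reflections differ by half a wavelength.
So the condition for destructive reflection is 2 n t = m λ.
λ = 2 n t / m. The fourth-longest wavelength is m = 4: λ = 2 × 1.64 × 521 / 4.00 = 427 nm.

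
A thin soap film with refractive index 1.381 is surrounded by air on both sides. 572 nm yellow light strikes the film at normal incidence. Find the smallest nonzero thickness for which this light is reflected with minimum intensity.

207 nm

Ray reflecting at the top interface goes from n = 1.0 toward n = 1.381: a half-wave phase shift.
Ray reflecting at the bottom interface goes from n = 1.381 toward n = 1.0: no phase shift.
Net: one phase inversion between the two reflected rays.
So the condition for destructive reflection is 2 n t = m λ.
The smallest nonzero thickness corresponds to m = 1: t = m λ / (2 n) = 1.00 × 572 / (2 × 1.381) = 207 nm.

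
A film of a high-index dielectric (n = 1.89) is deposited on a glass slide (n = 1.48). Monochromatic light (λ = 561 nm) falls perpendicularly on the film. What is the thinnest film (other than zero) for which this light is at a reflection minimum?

148 nm

At the upper boundary (n = 1.0 to n = 1.89) the reflected ray undergoes a half-wave phase shift.
Bottom surface (1.89 → 1.48): reflection off a lower-index medium gives no phase shift.
The two reflections differ by half a wavelength.
With one net inversion, destructive interference in reflection requires 2 n t = m λ.
Minimum nonzero at m = 1: t = λ / (2 n) = 561 / (2 × 1.89) = 148 nm.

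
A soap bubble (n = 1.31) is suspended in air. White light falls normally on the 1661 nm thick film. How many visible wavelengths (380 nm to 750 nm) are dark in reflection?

Ray reflecting at the top interface goes from n = 1.0 toward n = 1.31: a half-wave phase shift.
Ray reflecting at the bottom interface goes from n = 1.31 toward n = 1.0: no phase shift.
The two reflections differ by half a wavelength.
So the condition for destructive reflection is 2 n t = m λ.
λ = 2 n t / m = 4352 / m nm.
m=5: 870 nm (IR); m=6: 725 nm (visible); m=7: 622 nm (visible); m=8: 544 nm (visible); m=9: 484 nm (visible); m=10: 435 nm (visible); m=11: 396 nm (visible); m=12: 363 nm (UV).

6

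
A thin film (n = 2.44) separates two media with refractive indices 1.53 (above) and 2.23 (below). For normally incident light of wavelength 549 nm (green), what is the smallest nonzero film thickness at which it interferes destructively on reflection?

Top surface (1.53 → 2.44): reflection off a higher-index medium gives a half-wave phase shift.
Ray reflecting at the bottom interface goes from n = 2.44 toward n = 2.23: no phase shift.
Exactly one π shift → a net half-wave offset.
For dark reflection here: 2 n t = m λ.
The smallest nonzero thickness corresponds to m = 1: t = m λ / (2 n) = 1.00 × 549 / (2 × 2.44) = 113 nm.

113 nm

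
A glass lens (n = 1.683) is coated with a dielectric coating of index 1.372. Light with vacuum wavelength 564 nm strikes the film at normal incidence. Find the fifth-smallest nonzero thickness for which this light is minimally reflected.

925 nm

Top surface (1.0 → 1.372): reflection off a higher-index medium gives a half-wave phase shift.
Ray reflecting at the bottom interface goes from n = 1.372 toward n = 1.683: a half-wave phase shift.
The two reflections carry the same phase change, so no net offset.
For dark reflection here: 2 n t = (m + ½) λ.
The fifth-smallest nonzero thickness corresponds to m = 4: t = (m + ½) λ / (2 n) = 4.50 × 564 / (2 × 1.372) = 925 nm.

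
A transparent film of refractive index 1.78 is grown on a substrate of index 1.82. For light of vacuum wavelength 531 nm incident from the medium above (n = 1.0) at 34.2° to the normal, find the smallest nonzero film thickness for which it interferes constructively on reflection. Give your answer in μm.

0.157 μm

Ray reflecting at the top interface goes from n = 1.0 toward n = 1.78: a half-wave phase shift.
At the lower boundary (n = 1.78 to n = 1.82) the reflected ray undergoes a half-wave phase shift.
Net: no relative phase inversion (both shifts match).
So the condition for constructive reflection is 2 n t cos θ_r = m λ.
Snell's law: 1.0 sin 34.2° = 1.78 sin θ_r → sin θ_r = 0.316, cos θ_r = 0.949.
Minimum nonzero at m = 1: t = λ / (2 n cos θ_r) = 531 / (2 × 1.78 × 0.949) = 157 nm.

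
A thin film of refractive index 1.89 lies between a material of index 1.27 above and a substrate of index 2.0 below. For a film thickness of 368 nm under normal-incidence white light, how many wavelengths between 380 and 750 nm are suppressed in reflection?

2

Top surface (1.27 → 1.89): reflection off a higher-index medium gives a half-wave phase shift.
Ray reflecting at the bottom interface goes from n = 1.89 toward n = 2.0: a half-wave phase shift.
Zero or two π shifts → no net half-wave offset.
So the condition for destructive reflection is 2 n t = (m + ½) λ.
λ = 2 n t / (m + ½) = 1391 / (m + ½) nm.
m=1: 927 nm (IR); m=2: 556 nm (visible); m=3: 397 nm (visible); m=4: 309 nm (UV).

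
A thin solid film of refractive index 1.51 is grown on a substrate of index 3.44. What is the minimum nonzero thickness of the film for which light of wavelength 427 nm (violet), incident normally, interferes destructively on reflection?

Ray reflecting at the top interface goes from n = 1.0 toward n = 1.51: a half-wave phase shift.
Bottom surface (1.51 → 3.44): reflection off a higher-index medium gives a half-wave phase shift.
The two reflections carry the same phase change, so no net offset.
With no net inversion, destructive interference in reflection requires 2 n t = (m + ½) λ.
Minimum at m = 0: t = λ / (4 n) = 427 / (4 × 1.51) = 70.7 nm.

70.7 nm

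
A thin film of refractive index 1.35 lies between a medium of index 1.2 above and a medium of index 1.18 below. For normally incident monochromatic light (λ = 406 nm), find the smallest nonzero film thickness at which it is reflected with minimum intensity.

Top surface (1.2 → 1.35): reflection off a higher-index medium gives a half-wave phase shift.
Bottom surface (1.35 → 1.18): reflection off a lower-index medium gives no phase shift.
Exactly one π shift → a net half-wave offset.
With one net inversion, destructive interference in reflection requires 2 n t = m λ.
Minimum nonzero at m = 1: t = λ / (2 n) = 406 / (2 × 1.35) = 150 nm.

150 nm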